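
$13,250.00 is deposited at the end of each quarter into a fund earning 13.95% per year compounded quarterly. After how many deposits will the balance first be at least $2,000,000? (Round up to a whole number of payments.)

Periodic rate r = 0.1395/4 per quarter; n is counted in quarters.
Ordinary annuity FV: 2,000,000 = 13,250 × [((1+r)^n − 1)/r].
(1+r)^n = 1 + 2,000,000 × r / 13,250, so n = ln(1 + 2,000,000·r/13,250) / ln(1+r) = 53.52.
Round up to a whole number of payments: n = 54.

54 payments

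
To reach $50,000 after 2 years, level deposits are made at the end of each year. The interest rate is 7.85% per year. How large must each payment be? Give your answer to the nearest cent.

$24,055.81

Level ordinary annuity; solve FV = PMT × [((1+r)^n − 1)/r] for PMT.
Periodic rate r = 0.0785 per year.
With n = 2: PMT = 50,000 / ([((1+r)^n − 1)/r]) = $24,055.81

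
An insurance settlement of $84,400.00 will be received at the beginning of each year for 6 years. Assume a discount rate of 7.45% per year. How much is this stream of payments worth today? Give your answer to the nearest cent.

$426,326.72

This is an annuity due: 6 payments of $84,400.00 at the beginning of each year.
Periodic rate r = 0.0745 per year.
PV = PMT × [(1 − (1+r)^−n)/r] × (1+r) = 84,400 × [1 − (1+r)^−6] / r × (1+r) = $426,326.72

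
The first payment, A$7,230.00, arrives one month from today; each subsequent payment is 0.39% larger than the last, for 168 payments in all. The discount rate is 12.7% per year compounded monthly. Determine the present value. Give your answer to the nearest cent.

Periodic rate r = 0.127/12 per month; n is counted in months.
Growing ordinary annuity: PV = PMT₁ × [1 − ((1+g)/(1+r))^n] / (r − g) = 7,230 × [1 − ((1+0.0039)/(1+r))^168] / (r − 0.0039) = A$726,963.01.

A$726,963.01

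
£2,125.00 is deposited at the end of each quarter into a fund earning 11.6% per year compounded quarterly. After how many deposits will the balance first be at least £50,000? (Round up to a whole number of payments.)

Periodic rate r = 0.116/4 per quarter; n is counted in quarters.
Ordinary annuity FV: 50,000 = 2,125 × [((1+r)^n − 1)/r].
(1+r)^n = 1 + 50,000 × r / 2,125, so n = ln(1 + 50,000·r/2,125) / ln(1+r) = 18.20.
Round up to a whole number of payments: n = 19.

19 payments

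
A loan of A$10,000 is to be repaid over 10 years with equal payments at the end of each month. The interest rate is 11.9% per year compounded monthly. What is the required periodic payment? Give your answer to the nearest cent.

A$142.89

Level ordinary annuity; solve PV = PMT × [(1 − (1+r)^−n)/r] for PMT.
Periodic rate r = 0.119/12 per month; n is counted in months.
With n = 120: PMT = 10,000 / ([(1 − (1+r)^−n)/r]) = A$142.89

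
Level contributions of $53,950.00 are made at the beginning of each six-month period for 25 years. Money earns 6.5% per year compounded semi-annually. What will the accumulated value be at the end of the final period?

This is an annuity due: 50 deposits of $53,950.00 at the beginning of each six-month period.
Periodic rate r = 0.065/2 per half-year; n is counted in half-years.
FV = PMT × [((1+r)^n − 1)/r] × (1+r) = 53,950 × [(1+r)^50 − 1] / r × (1+r) = $6,768,106.57

$6,768,106.57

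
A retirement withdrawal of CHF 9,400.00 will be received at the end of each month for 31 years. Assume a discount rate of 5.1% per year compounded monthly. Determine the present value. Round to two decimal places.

This is an ordinary annuity: 372 payments of CHF 9,400.00 at the end of each month.
Periodic rate r = 0.051/12 per month; n is counted in months.
PV = PMT × [(1 − (1+r)^−n)/r] = 9,400 × [1 − (1+r)^−372] / r = CHF 1,755,124.35

CHF 1,755,124.35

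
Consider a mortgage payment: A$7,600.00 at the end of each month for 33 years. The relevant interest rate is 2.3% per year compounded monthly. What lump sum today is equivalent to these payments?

A$2,107,614.05

This is an ordinary annuity: 396 payments of A$7,600.00 at the end of each month.
Periodic rate r = 0.023/12 per month; n is counted in months.
PV = PMT × [(1 − (1+r)^−n)/r] = 7,600 × [1 − (1+r)^−396] / r = A$2,107,614.05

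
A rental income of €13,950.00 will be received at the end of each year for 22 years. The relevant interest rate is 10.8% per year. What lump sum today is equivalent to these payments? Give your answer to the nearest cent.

€115,637.35

This is an ordinary annuity: 22 payments of €13,950.00 at the end of each year.
Periodic rate r = 0.108 per year.
PV = PMT × [(1 − (1+r)^−n)/r] = 13,950 × [1 − (1+r)^−22] / r = €115,637.35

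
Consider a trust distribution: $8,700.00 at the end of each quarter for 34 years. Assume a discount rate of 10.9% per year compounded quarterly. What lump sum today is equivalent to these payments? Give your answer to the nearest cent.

$311,020.95

This is an ordinary annuity: 136 payments of $8,700.00 at the end of each quarter.
Periodic rate r = 0.109/4 per quarter; n is counted in quarters.
PV = PMT × [(1 − (1+r)^−n)/r] = 8,700 × [1 − (1+r)^−136] / r = $311,020.95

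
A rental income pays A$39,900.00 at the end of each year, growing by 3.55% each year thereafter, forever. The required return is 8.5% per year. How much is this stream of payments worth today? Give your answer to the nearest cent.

Periodic rate r = 0.085 per year.
Growing perpetuity (Gordon): PV = PMT₁ / (r − g) = 39,900 / (r − 0.0355) = A$806,060.61.

A$806,060.61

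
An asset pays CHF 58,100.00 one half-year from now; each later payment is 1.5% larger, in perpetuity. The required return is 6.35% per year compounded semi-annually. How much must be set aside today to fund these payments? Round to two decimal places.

Periodic rate r = 0.0635/2 per half-year.
Growing perpetuity (Gordon): PV = PMT₁ / (r − g) = 58,100 / (r − 0.015) = CHF 3,468,656.72.

CHF 3,468,656.72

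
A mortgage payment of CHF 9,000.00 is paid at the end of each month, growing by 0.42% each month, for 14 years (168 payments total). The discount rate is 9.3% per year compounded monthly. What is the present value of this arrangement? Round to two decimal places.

CHF 1,133,885.62

Periodic rate r = 0.093/12 per month; n is counted in months.
Growing ordinary annuity: PV = PMT₁ × [1 − ((1+g)/(1+r))^n] / (r − g) = 9,000 × [1 − ((1+0.0042)/(1+r))^168] / (r − 0.0042) = CHF 1,133,885.62.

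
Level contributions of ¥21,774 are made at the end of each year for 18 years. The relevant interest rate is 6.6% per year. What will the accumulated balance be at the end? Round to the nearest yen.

This is an ordinary annuity: 18 deposits of ¥21,774 at the end of each year.
Periodic rate r = 0.066 per year.
FV = PMT × [((1+r)^n − 1)/r] = 21,774 × [(1+r)^18 − 1] / r = ¥712,466

¥712,466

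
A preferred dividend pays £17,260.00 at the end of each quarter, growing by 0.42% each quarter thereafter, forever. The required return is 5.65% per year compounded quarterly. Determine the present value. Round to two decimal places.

£1,739,042.82

Periodic rate r = 0.0565/4 per quarter.
Growing perpetuity (Gordon): PV = PMT₁ / (r − g) = 17,260 / (r − 0.0042) = £1,739,042.82.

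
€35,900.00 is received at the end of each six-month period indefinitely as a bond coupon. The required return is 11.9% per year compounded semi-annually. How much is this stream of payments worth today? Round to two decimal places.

Periodic rate r = 0.119/2 per half-year.
Level perpetuity: PV = PMT / r = 35,900 / (0.119/2) = €603,361.34.

€603,361.34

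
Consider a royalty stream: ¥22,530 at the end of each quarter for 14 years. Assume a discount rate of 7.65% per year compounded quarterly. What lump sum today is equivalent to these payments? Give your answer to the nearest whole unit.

¥770,263

This is an ordinary annuity: 56 payments of ¥22,530 at the end of each quarter.
Periodic rate r = 0.0765/4 per quarter; n is counted in quarters.
PV = PMT × [(1 − (1+r)^−n)/r] = 22,530 × [1 − (1+r)^−56] / r = ¥770,263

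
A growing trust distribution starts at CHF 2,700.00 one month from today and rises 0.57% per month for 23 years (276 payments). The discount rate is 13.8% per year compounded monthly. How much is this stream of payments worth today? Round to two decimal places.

CHF 370,315.88

Periodic rate r = 0.138/12 per month; n is counted in months.
Growing ordinary annuity: PV = PMT₁ × [1 − ((1+g)/(1+r))^n] / (r − g) = 2,700 × [1 − ((1+0.0057)/(1+r))^276] / (r − 0.0057) = CHF 370,315.88.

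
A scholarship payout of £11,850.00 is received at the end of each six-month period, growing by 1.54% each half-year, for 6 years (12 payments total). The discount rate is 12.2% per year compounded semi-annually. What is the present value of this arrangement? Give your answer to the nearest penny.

Periodic rate r = 0.122/2 per half-year; n is counted in half-years.
Growing ordinary annuity: PV = PMT₁ × [1 − ((1+g)/(1+r))^n] / (r − g) = 11,850 × [1 − ((1+0.0154)/(1+r))^12] / (r − 0.0154) = £106,472.15.

£106,472.15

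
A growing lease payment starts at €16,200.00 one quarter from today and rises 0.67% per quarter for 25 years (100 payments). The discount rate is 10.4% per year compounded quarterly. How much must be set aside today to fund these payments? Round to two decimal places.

Periodic rate r = 0.104/4 per quarter; n is counted in quarters.
Growing ordinary annuity: PV = PMT₁ × [1 − ((1+g)/(1+r))^n] / (r − g) = 16,200 × [1 − ((1+0.0067)/(1+r))^100] / (r − 0.0067) = €713,709.14.

€713,709.14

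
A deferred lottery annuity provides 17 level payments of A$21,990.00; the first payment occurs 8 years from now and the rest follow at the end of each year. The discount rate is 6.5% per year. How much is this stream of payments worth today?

Ordinary annuity of 17 payments, first payment at period 8.
Periodic rate r = 0.065 per year.
The ordinary-annuity PV formula values the stream one period before the first payment (period 7); discount that back 7 periods:
PV₀ = 21,990 × [1 − (1+r)^−17] / r × (1+r)^−7 = A$143,071.75

A$143,071.75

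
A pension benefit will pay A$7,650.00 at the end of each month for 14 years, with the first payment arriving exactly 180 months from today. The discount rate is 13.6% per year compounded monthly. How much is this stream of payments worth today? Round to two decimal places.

Ordinary annuity of 168 payments, first payment at period 180.
Periodic rate r = 0.136/12 per month; n is counted in months.
The ordinary-annuity PV formula values the stream one period before the first payment (period 179); discount that back 179 periods:
PV₀ = 7,650 × [1 − (1+r)^−168] / r × (1+r)^−179 = A$76,268.47

A$76,268.47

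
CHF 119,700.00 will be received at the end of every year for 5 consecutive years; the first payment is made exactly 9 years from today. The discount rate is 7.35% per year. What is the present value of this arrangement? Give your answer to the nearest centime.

CHF 275,691.81

Ordinary annuity of 5 payments, first payment at period 9.
Periodic rate r = 0.0735 per year.
The ordinary-annuity PV formula values the stream one period before the first payment (period 8); discount that back 8 periods:
PV₀ = 119,700 × [1 − (1+r)^−5] / r × (1+r)^−8 = CHF 275,691.81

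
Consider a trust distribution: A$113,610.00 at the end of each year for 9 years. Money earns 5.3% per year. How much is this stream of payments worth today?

A$796,839.97

This is an ordinary annuity: 9 payments of A$113,610.00 at the end of each year.
Periodic rate r = 0.053 per year.
PV = PMT × [(1 − (1+r)^−n)/r] = 113,610 × [1 − (1+r)^−9] / r = A$796,839.97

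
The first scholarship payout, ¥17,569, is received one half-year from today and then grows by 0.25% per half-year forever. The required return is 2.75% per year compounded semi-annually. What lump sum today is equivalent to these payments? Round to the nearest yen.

Periodic rate r = 0.0275/2 per half-year.
Growing perpetuity (Gordon): PV = PMT₁ / (r − g) = 17,569 / (r − 0.0025) = ¥1,561,689.

¥1,561,689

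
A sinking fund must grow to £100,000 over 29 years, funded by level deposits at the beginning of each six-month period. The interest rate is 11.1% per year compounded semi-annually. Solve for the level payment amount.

£239.67

Level annuity due; solve FV = PMT × [((1+r)^n − 1)/r] × (1+r) for PMT.
Periodic rate r = 0.111/2 per half-year; n is counted in half-years.
With n = 58: PMT = 100,000 / ([((1+r)^n − 1)/r] × (1+r)) = £239.67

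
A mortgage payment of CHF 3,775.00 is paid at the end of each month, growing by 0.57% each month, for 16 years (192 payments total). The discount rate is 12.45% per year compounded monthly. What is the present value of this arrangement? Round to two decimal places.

Periodic rate r = 0.1245/12 per month; n is counted in months.
Growing ordinary annuity: PV = PMT₁ × [1 − ((1+g)/(1+r))^n] / (r − g) = 3,775 × [1 − ((1+0.0057)/(1+r))^192] / (r − 0.0057) = CHF 476,035.02.

CHF 476,035.02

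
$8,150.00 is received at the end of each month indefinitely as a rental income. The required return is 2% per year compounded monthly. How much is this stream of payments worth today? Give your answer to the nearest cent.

$4,890,000.00

Periodic rate r = 0.02/12 per month.
Level perpetuity: PV = PMT / r = 8,150 / (0.02/12) = $4,890,000.00.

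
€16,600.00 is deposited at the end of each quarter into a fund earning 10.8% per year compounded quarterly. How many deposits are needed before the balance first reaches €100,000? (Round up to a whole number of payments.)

Periodic rate r = 0.108/4 per quarter; n is counted in quarters.
Ordinary annuity FV: 100,000 = 16,600 × [((1+r)^n − 1)/r].
(1+r)^n = 1 + 100,000 × r / 16,600, so n = ln(1 + 100,000·r/16,600) / ln(1+r) = 5.66.
Round up to a whole number of payments: n = 6.

6 payments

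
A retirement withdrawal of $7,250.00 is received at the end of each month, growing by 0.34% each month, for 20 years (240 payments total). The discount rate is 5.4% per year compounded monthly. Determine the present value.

Periodic rate r = 0.054/12 per month; n is counted in months.
Growing ordinary annuity: PV = PMT₁ × [1 − ((1+g)/(1+r))^n] / (r − g) = 7,250 × [1 − ((1+0.0034)/(1+r))^240] / (r − 0.0034) = $1,524,005.19.

$1,524,005.19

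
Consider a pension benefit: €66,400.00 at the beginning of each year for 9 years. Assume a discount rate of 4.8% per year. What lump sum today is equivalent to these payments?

This is an annuity due: 9 payments of €66,400.00 at the beginning of each year.
Periodic rate r = 0.048 per year.
PV = PMT × [(1 − (1+r)^−n)/r] × (1+r) = 66,400 × [1 − (1+r)^−9] / r × (1+r) = €499,048.47

€499,048.47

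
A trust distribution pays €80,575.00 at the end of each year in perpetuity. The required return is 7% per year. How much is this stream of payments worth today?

€1,151,071.43

Periodic rate r = 0.07 per year.
Level perpetuity: PV = PMT / r = 80,575 / (0.07) = €1,151,071.43.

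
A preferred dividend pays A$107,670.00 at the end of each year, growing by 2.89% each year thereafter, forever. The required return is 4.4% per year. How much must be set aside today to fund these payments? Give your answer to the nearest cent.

Periodic rate r = 0.044 per year.
Growing perpetuity (Gordon): PV = PMT₁ / (r − g) = 107,670 / (r − 0.0289) = A$7,130,463.58.

A$7,130,463.58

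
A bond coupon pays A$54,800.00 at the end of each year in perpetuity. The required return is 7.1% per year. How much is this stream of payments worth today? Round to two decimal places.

Periodic rate r = 0.071 per year.
Level perpetuity: PV = PMT / r = 54,800 / (0.071) = A$771,830.99.

A$771,830.99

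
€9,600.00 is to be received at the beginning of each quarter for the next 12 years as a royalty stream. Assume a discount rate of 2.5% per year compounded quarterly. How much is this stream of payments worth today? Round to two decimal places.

€399,521.87

This is an annuity due: 48 payments of €9,600.00 at the beginning of each quarter.
Periodic rate r = 0.025/4 per quarter; n is counted in quarters.
PV = PMT × [(1 − (1+r)^−n)/r] × (1+r) = 9,600 × [1 − (1+r)^−48] / r × (1+r) = €399,521.87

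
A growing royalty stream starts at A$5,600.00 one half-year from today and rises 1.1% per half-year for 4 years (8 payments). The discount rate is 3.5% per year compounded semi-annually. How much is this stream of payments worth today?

Periodic rate r = 0.035/2 per half-year; n is counted in half-years.
Growing ordinary annuity: PV = PMT₁ × [1 − ((1+g)/(1+r))^n] / (r − g) = 5,600 × [1 − ((1+0.011)/(1+r))^8] / (r − 0.011) = A$43,057.52.

A$43,057.52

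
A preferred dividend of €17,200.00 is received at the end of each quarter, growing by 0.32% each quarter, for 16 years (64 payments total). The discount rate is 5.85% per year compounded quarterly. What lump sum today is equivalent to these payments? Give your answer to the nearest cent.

€776,150.72

Periodic rate r = 0.0585/4 per quarter; n is counted in quarters.
Growing ordinary annuity: PV = PMT₁ × [1 − ((1+g)/(1+r))^n] / (r − g) = 17,200 × [1 − ((1+0.0032)/(1+r))^64] / (r − 0.0032) = €776,150.72.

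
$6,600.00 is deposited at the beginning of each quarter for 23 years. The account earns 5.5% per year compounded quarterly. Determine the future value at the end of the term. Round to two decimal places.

This is an annuity due: 92 deposits of $6,600.00 at the beginning of each quarter.
Periodic rate r = 0.055/4 per quarter; n is counted in quarters.
FV = PMT × [((1+r)^n − 1)/r] × (1+r) = 6,600 × [(1+r)^92 − 1] / r × (1+r) = $1,222,674.80

$1,222,674.80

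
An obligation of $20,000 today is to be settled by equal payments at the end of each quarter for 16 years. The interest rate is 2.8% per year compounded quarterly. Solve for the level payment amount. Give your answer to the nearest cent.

$388.78

Level ordinary annuity; solve PV = PMT × [(1 − (1+r)^−n)/r] for PMT.
Periodic rate r = 0.028/4 per quarter; n is counted in quarters.
With n = 64: PMT = 20,000 / ([(1 − (1+r)^−n)/r]) = $388.78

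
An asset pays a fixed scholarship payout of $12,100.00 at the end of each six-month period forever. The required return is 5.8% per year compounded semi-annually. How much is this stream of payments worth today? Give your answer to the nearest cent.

Periodic rate r = 0.058/2 per half-year.
Level perpetuity: PV = PMT / r = 12,100 / (0.058/2) = $417,241.38.

$417,241.38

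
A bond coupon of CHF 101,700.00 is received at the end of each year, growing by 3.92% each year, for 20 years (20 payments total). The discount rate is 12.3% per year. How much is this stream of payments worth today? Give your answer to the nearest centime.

Periodic rate r = 0.123 per year.
Growing ordinary annuity: PV = PMT₁ × [1 − ((1+g)/(1+r))^n] / (r − g) = 101,700 × [1 − ((1+0.0392)/(1+r))^20] / (r − 0.0392) = CHF 956,289.13.

CHF 956,289.13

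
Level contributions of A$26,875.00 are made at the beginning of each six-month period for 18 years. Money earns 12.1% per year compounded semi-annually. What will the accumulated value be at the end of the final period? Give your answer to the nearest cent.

This is an annuity due: 36 deposits of A$26,875.00 at the beginning of each six-month period.
Periodic rate r = 0.121/2 per half-year; n is counted in half-years.
FV = PMT × [((1+r)^n − 1)/r] × (1+r) = 26,875 × [(1+r)^36 − 1] / r × (1+r) = A$3,432,714.03

A$3,432,714.03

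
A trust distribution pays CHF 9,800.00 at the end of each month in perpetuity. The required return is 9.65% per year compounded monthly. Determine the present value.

Periodic rate r = 0.0965/12 per month.
Level perpetuity: PV = PMT / r = 9,800 / (0.0965/12) = CHF 1,218,652.85.

CHF 1,218,652.85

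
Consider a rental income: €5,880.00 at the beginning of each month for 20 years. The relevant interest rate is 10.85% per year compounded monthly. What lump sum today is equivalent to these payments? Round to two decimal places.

This is an annuity due: 240 payments of €5,880.00 at the beginning of each month.
Periodic rate r = 0.1085/12 per month; n is counted in months.
PV = PMT × [(1 − (1+r)^−n)/r] × (1+r) = 5,880 × [1 − (1+r)^−240] / r × (1+r) = €580,544.74

€580,544.74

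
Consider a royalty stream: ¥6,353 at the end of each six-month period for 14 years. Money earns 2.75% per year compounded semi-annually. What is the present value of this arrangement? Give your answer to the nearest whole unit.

This is an ordinary annuity: 28 payments of ¥6,353 at the end of each six-month period.
Periodic rate r = 0.0275/2 per half-year; n is counted in half-years.
PV = PMT × [(1 − (1+r)^−n)/r] = 6,353 × [1 − (1+r)^−28] / r = ¥146,818

¥146,818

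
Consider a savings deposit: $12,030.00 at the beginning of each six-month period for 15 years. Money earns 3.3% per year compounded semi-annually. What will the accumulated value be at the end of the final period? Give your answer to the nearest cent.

$469,785.44

This is an annuity due: 30 deposits of $12,030.00 at the beginning of each six-month period.
Periodic rate r = 0.033/2 per half-year; n is counted in half-years.
FV = PMT × [((1+r)^n − 1)/r] × (1+r) = 12,030 × [(1+r)^30 − 1] / r × (1+r) = $469,785.44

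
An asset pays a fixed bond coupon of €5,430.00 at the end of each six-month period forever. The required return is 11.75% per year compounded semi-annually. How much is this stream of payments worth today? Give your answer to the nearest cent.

Periodic rate r = 0.1175/2 per half-year.
Level perpetuity: PV = PMT / r = 5,430 / (0.1175/2) = €92,425.53.

€92,425.53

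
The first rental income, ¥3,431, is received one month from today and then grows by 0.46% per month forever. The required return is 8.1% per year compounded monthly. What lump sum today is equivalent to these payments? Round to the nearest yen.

¥1,595,814

Periodic rate r = 0.081/12 per month.
Growing perpetuity (Gordon): PV = PMT₁ / (r − g) = 3,431 / (r − 0.0046) = ¥1,595,814.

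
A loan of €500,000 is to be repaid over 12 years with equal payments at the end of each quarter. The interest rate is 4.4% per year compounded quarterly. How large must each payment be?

Level ordinary annuity; solve PV = PMT × [(1 − (1+r)^−n)/r] for PMT.
Periodic rate r = 0.044/4 per quarter; n is counted in quarters.
With n = 48: PMT = 500,000 / ([(1 − (1+r)^−n)/r]) = €13,463.43

€13,463.43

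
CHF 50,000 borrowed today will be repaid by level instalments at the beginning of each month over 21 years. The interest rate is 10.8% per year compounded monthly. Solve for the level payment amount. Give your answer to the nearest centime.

CHF 498.07

Level annuity due; solve PV = PMT × [(1 − (1+r)^−n)/r] × (1+r) for PMT.
Periodic rate r = 0.108/12 per month; n is counted in months.
With n = 252: PMT = 50,000 / ([(1 − (1+r)^−n)/r] × (1+r)) = CHF 498.07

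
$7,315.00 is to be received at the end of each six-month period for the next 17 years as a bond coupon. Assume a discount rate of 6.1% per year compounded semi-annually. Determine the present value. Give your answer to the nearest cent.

This is an ordinary annuity: 34 payments of $7,315.00 at the end of each six-month period.
Periodic rate r = 0.061/2 per half-year; n is counted in half-years.
PV = PMT × [(1 − (1+r)^−n)/r] = 7,315 × [1 − (1+r)^−34] / r = $153,482.03

$153,482.03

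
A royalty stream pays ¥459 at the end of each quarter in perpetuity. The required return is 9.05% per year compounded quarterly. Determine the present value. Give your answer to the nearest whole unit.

¥20,287

Periodic rate r = 0.0905/4 per quarter.
Level perpetuity: PV = PMT / r = 459 / (0.0905/4) = ¥20,287.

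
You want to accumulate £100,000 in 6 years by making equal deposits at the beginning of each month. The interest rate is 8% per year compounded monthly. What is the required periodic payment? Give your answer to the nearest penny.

Level annuity due; solve FV = PMT × [((1+r)^n − 1)/r] × (1+r) for PMT.
Periodic rate r = 0.08/12 per month; n is counted in months.
With n = 72: PMT = 100,000 / ([((1+r)^n − 1)/r] × (1+r)) = £1,079.46

£1,079.46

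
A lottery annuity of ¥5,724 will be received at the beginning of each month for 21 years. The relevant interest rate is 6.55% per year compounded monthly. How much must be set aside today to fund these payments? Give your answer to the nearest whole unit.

¥786,937

This is an annuity due: 252 payments of ¥5,724 at the beginning of each month.
Periodic rate r = 0.0655/12 per month; n is counted in months.
PV = PMT × [(1 − (1+r)^−n)/r] × (1+r) = 5,724 × [1 − (1+r)^−252] / r × (1+r) = ¥786,937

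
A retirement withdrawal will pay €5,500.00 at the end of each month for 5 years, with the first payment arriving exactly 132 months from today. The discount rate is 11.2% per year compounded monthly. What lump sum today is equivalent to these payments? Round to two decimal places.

Ordinary annuity of 60 payments, first payment at period 132.
Periodic rate r = 0.112/12 per month; n is counted in months.
The ordinary-annuity PV formula values the stream one period before the first payment (period 131); discount that back 131 periods:
PV₀ = 5,500 × [1 − (1+r)^−60] / r × (1+r)^−131 = €74,564.08

€74,564.08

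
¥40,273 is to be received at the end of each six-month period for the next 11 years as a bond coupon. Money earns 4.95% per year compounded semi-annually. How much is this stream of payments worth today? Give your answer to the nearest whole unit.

¥676,928

This is an ordinary annuity: 22 payments of ¥40,273 at the end of each six-month period.
Periodic rate r = 0.0495/2 per half-year; n is counted in half-years.
PV = PMT × [(1 − (1+r)^−n)/r] = 40,273 × [1 − (1+r)^−22] / r = ¥676,928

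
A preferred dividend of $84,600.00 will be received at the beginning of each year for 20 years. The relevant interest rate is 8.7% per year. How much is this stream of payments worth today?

$857,721.84

This is an annuity due: 20 payments of $84,600.00 at the beginning of each year.
Periodic rate r = 0.087 per year.
PV = PMT × [(1 − (1+r)^−n)/r] × (1+r) = 84,600 × [1 − (1+r)^−20] / r × (1+r) = $857,721.84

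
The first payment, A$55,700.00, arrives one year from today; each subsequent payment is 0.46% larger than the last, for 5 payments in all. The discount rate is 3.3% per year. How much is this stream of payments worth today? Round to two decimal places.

Periodic rate r = 0.033 per year.
Growing ordinary annuity: PV = PMT₁ × [1 − ((1+g)/(1+r))^n] / (r − g) = 55,700 × [1 − ((1+0.0046)/(1+r))^5] / (r − 0.0046) = A$255,180.83.

A$255,180.83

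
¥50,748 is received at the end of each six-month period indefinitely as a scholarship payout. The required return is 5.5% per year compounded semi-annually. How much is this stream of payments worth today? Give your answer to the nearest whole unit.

Periodic rate r = 0.055/2 per half-year.
Level perpetuity: PV = PMT / r = 50,748 / (0.055/2) = ¥1,845,382.

¥1,845,382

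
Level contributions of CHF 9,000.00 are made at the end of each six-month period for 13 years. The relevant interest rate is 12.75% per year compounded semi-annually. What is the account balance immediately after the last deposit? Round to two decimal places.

CHF 562,853.62

This is an ordinary annuity: 26 deposits of CHF 9,000.00 at the end of each six-month period.
Periodic rate r = 0.1275/2 per half-year; n is counted in half-years.
FV = PMT × [((1+r)^n − 1)/r] = 9,000 × [(1+r)^26 − 1] / r = CHF 562,853.62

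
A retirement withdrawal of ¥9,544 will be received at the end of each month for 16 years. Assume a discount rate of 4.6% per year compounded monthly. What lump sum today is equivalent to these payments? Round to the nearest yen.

This is an ordinary annuity: 192 payments of ¥9,544 at the end of each month.
Periodic rate r = 0.046/12 per month; n is counted in months.
PV = PMT × [(1 − (1+r)^−n)/r] = 9,544 × [1 − (1+r)^−192] / r = ¥1,295,410

¥1,295,410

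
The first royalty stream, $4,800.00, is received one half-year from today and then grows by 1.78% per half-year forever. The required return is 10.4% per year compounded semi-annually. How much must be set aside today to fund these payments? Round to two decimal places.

Periodic rate r = 0.104/2 per half-year.
Growing perpetuity (Gordon): PV = PMT₁ / (r − g) = 4,800 / (r − 0.0178) = $140,350.88.

$140,350.88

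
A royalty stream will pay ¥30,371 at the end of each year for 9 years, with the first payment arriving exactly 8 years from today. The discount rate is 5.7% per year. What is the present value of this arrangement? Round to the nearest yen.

Ordinary annuity of 9 payments, first payment at period 8.
Periodic rate r = 0.057 per year.
The ordinary-annuity PV formula values the stream one period before the first payment (period 7); discount that back 7 periods:
PV₀ = 30,371 × [1 − (1+r)^−9] / r × (1+r)^−7 = ¥141,985

¥141,985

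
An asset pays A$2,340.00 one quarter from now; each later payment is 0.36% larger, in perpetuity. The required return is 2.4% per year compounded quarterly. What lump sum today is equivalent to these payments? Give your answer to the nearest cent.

A$975,000.00

Periodic rate r = 0.024/4 per quarter.
Growing perpetuity (Gordon): PV = PMT₁ / (r − g) = 2,340 / (r − 0.0036) = A$975,000.00.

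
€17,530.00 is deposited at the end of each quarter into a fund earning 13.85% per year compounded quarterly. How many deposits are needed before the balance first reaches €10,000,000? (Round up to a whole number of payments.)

90 payments

Periodic rate r = 0.1385/4 per quarter; n is counted in quarters.
Ordinary annuity FV: 10,000,000 = 17,530 × [((1+r)^n − 1)/r].
(1+r)^n = 1 + 10,000,000 × r / 17,530, so n = ln(1 + 10,000,000·r/17,530) / ln(1+r) = 89.09.
Round up to a whole number of payments: n = 90.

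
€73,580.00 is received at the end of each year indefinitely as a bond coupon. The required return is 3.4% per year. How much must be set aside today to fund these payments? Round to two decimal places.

Periodic rate r = 0.034 per year.
Level perpetuity: PV = PMT / r = 73,580 / (0.034) = €2,164,117.65.

€2,164,117.65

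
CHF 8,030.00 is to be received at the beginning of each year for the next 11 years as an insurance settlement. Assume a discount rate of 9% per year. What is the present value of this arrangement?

CHF 59,563.79

This is an annuity due: 11 payments of CHF 8,030.00 at the beginning of each year.
Periodic rate r = 0.09 per year.
PV = PMT × [(1 − (1+r)^−n)/r] × (1+r) = 8,030 × [1 − (1+r)^−11] / r × (1+r) = CHF 59,563.79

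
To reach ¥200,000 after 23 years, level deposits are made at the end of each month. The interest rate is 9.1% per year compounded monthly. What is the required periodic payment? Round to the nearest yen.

Level ordinary annuity; solve FV = PMT × [((1+r)^n − 1)/r] for PMT.
Periodic rate r = 0.091/12 per month; n is counted in months.
With n = 276: PMT = 200,000 / ([((1+r)^n − 1)/r]) = ¥215

¥215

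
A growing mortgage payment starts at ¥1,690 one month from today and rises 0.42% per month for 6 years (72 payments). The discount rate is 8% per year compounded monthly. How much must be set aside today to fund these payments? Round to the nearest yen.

Periodic rate r = 0.08/12 per month; n is counted in months.
Growing ordinary annuity: PV = PMT₁ × [1 − ((1+g)/(1+r))^n] / (r − g) = 1,690 × [1 − ((1+0.0042)/(1+r))^72] / (r − 0.0042) = ¥110,936.

¥110,936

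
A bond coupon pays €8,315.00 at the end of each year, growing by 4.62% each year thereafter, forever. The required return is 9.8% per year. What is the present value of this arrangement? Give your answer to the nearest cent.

Periodic rate r = 0.098 per year.
Growing perpetuity (Gordon): PV = PMT₁ / (r − g) = 8,315 / (r − 0.0462) = €160,521.24.

€160,521.24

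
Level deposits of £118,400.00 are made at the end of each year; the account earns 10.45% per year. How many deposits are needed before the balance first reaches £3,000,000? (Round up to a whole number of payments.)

Periodic rate r = 0.1045 per year.
Ordinary annuity FV: 3,000,000 = 118,400 × [((1+r)^n − 1)/r].
(1+r)^n = 1 + 3,000,000 × r / 118,400, so n = ln(1 + 3,000,000·r/118,400) / ln(1+r) = 13.02.
Round up to a whole number of payments: n = 14.

14 payments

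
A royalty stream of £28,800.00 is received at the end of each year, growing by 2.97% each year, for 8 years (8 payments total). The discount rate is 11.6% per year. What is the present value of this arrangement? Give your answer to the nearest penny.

£158,430.92

Periodic rate r = 0.116 per year.
Growing ordinary annuity: PV = PMT₁ × [1 − ((1+g)/(1+r))^n] / (r − g) = 28,800 × [1 − ((1+0.0297)/(1+r))^8] / (r − 0.0297) = £158,430.92.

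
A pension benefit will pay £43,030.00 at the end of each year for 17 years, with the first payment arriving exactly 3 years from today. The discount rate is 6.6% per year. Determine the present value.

£380,166.09

Ordinary annuity of 17 payments, first payment at period 3.
Periodic rate r = 0.066 per year.
The ordinary-annuity PV formula values the stream one period before the first payment (period 2); discount that back 2 periods:
PV₀ = 43,030 × [1 − (1+r)^−17] / r × (1+r)^−2 = £380,166.09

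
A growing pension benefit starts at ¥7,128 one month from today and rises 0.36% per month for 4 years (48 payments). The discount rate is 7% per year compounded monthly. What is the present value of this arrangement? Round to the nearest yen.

Periodic rate r = 0.07/12 per month; n is counted in months.
Growing ordinary annuity: PV = PMT₁ × [1 − ((1+g)/(1+r))^n] / (r − g) = 7,128 × [1 − ((1+0.0036)/(1+r))^48] / (r − 0.0036) = ¥323,000.

¥323,000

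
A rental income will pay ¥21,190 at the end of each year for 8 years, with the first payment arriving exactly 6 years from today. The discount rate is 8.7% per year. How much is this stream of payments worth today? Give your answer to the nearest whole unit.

¥78,153

Ordinary annuity of 8 payments, first payment at period 6.
Periodic rate r = 0.087 per year.
The ordinary-annuity PV formula values the stream one period before the first payment (period 5); discount that back 5 periods:
PV₀ = 21,190 × [1 − (1+r)^−8] / r × (1+r)^−5 = ¥78,153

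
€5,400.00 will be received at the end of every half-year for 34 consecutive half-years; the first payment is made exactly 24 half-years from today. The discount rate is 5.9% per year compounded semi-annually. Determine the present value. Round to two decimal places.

Ordinary annuity of 34 payments, first payment at period 24.
Periodic rate r = 0.059/2 per half-year; n is counted in half-years.
The ordinary-annuity PV formula values the stream one period before the first payment (period 23); discount that back 23 periods:
PV₀ = 5,400 × [1 − (1+r)^−34] / r × (1+r)^−23 = €58,888.41

€58,888.41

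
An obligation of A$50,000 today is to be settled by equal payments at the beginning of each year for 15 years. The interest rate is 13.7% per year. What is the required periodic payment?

Level annuity due; solve PV = PMT × [(1 − (1+r)^−n)/r] × (1+r) for PMT.
Periodic rate r = 0.137 per year.
With n = 15: PMT = 50,000 / ([(1 − (1+r)^−n)/r] × (1+r)) = A$7,052.49

A$7,052.49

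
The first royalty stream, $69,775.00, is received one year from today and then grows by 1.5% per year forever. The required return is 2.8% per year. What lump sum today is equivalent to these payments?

Periodic rate r = 0.028 per year.
Growing perpetuity (Gordon): PV = PMT₁ / (r − g) = 69,775 / (r − 0.015) = $5,367,307.69.

$5,367,307.69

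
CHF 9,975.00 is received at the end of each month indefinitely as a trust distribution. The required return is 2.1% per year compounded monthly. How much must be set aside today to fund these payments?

CHF 5,700,000.00

Periodic rate r = 0.021/12 per month.
Level perpetuity: PV = PMT / r = 9,975 / (0.021/12) = CHF 5,700,000.00.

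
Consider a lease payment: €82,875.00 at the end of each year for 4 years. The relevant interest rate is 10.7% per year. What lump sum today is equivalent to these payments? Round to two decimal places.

€258,770.78

This is an ordinary annuity: 4 payments of €82,875.00 at the end of each year.
Periodic rate r = 0.107 per year.
PV = PMT × [(1 − (1+r)^−n)/r] = 82,875 × [1 − (1+r)^−4] / r = €258,770.78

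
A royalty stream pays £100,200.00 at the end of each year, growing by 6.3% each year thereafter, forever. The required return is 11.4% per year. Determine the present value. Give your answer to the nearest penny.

Periodic rate r = 0.114 per year.
Growing perpetuity (Gordon): PV = PMT₁ / (r − g) = 100,200 / (r − 0.063) = £1,964,705.88.

£1,964,705.88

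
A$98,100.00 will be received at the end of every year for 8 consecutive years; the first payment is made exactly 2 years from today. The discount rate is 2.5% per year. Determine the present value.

A$686,234.59

Ordinary annuity of 8 payments, first payment at period 2.
Periodic rate r = 0.025 per year.
The ordinary-annuity PV formula values the stream one period before the first payment (period 1); discount that back 1 periods:
PV₀ = 98,100 × [1 − (1+r)^−8] / r × (1+r)^−1 = A$686,234.59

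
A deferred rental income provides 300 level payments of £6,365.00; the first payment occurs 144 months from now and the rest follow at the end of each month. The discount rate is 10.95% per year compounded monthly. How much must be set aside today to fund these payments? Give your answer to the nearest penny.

Ordinary annuity of 300 payments, first payment at period 144.
Periodic rate r = 0.1095/12 per month; n is counted in months.
The ordinary-annuity PV formula values the stream one period before the first payment (period 143); discount that back 143 periods:
PV₀ = 6,365 × [1 − (1+r)^−300] / r × (1+r)^−143 = £177,826.27

£177,826.27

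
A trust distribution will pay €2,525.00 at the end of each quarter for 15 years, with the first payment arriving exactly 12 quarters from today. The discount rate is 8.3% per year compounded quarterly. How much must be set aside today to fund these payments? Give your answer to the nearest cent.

€68,768.31

Ordinary annuity of 60 payments, first payment at period 12.
Periodic rate r = 0.083/4 per quarter; n is counted in quarters.
The ordinary-annuity PV formula values the stream one period before the first payment (period 11); discount that back 11 periods:
PV₀ = 2,525 × [1 − (1+r)^−60] / r × (1+r)^−11 = €68,768.31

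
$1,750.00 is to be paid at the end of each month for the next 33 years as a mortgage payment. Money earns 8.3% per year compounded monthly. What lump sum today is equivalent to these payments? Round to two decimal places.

$236,503.70

This is an ordinary annuity: 396 payments of $1,750.00 at the end of each month.
Periodic rate r = 0.083/12 per month; n is counted in months.
PV = PMT × [(1 − (1+r)^−n)/r] = 1,750 × [1 − (1+r)^−396] / r = $236,503.70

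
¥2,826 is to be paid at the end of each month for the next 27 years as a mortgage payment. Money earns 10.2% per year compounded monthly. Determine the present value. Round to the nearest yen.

¥311,053

This is an ordinary annuity: 324 payments of ¥2,826 at the end of each month.
Periodic rate r = 0.102/12 per month; n is counted in months.
PV = PMT × [(1 − (1+r)^−n)/r] = 2,826 × [1 − (1+r)^−324] / r = ¥311,053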